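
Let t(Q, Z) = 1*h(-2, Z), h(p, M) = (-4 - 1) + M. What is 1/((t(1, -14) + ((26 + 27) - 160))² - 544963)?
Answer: -1/529087 ≈ -1.8900e-6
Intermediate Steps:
h(p, M) = -5 + M
t(Q, Z) = -5 + Z (t(Q, Z) = 1*(-5 + Z) = -5 + Z)
1/((t(1, -14) + ((26 + 27) - 160))² - 544963) = 1/(((-5 - 14) + ((26 + 27) - 160))² - 544963) = 1/((-19 + (53 - 160))² - 544963) = 1/((-19 - 107)² - 544963) = 1/((-126)² - 544963) = 1/(15876 - 544963) = 1/(-529087) = -1/529087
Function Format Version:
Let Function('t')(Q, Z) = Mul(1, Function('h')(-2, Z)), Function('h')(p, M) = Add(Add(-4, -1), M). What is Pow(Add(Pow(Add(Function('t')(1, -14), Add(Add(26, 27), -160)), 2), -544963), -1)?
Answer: Rational(-1, 529087) ≈ -1.8900e-6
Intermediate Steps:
Function('h')(p, M) = Add(-5, M)
Function('t')(Q, Z) = Add(-5, Z) (Function('t')(Q, Z) = Mul(1, Add(-5, Z)) = Add(-5, Z))
Pow(Add(Pow(Add(Function('t')(1, -14), Add(Add(26, 27), -160)), 2), -544963), -1) = Pow(Add(Pow(Add(Add(-5, -14), Add(Add(26, 27), -160)), 2), -544963), -1) = Pow(Add(Pow(Add(-19, Add(53, -160)), 2), -544963), -1) = Pow(Add(Pow(Add(-19, -107), 2), -544963), -1) = Pow(Add(Pow(-126, 2), -544963), -1) = Pow(Add(15876, -544963), -1) = Pow(-529087, -1) = Rational(-1, 529087)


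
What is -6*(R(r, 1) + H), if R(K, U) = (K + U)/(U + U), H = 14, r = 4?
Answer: -99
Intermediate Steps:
R(K, U) = (K + U)/(2*U) (R(K, U) = (K + U)/((2*U)) = (K + U)*(1/(2*U)) = (K + U)/(2*U))
-6*(R(r, 1) + H) = -6*((1/2)*(4 + 1)/1 + 14) = -6*((1/2)*1*5 + 14) = -6*(5/2 + 14) = -6*33/2 = -99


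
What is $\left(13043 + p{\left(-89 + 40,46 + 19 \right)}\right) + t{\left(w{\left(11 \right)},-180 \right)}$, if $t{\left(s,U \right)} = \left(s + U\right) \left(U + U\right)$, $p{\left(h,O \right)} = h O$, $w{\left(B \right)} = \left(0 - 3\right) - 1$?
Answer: $76098$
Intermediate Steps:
$w{\left(B \right)} = -4$ ($w{\left(B \right)} = -3 - 1 = -4$)
$p{\left(h,O \right)} = O h$
$t{\left(s,U \right)} = 2 U \left(U + s\right)$ ($t{\left(s,U \right)} = \left(U + s\right) 2 U = 2 U \left(U + s\right)$)
$\left(13043 + p{\left(-89 + 40,46 + 19 \right)}\right) + t{\left(w{\left(11 \right)},-180 \right)} = \left(13043 + \left(46 + 19\right) \left(-89 + 40\right)\right) + 2 \left(-180\right) \left(-180 - 4\right) = \left(13043 + 65 \left(-49\right)\right) + 2 \left(-180\right) \left(-184\right) = \left(13043 - 3185\right) + 66240 = 9858 + 66240 = 76098$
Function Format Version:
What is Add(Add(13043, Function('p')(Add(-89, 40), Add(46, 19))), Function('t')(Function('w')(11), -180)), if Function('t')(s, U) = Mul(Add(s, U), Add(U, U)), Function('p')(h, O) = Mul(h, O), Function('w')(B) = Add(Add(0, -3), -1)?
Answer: 76098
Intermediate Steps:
Function('w')(B) = -4 (Function('w')(B) = Add(-3, -1) = -4)
Function('p')(h, O) = Mul(O, h)
Function('t')(s, U) = Mul(2, U, Add(U, s)) (Function('t')(s, U) = Mul(Add(U, s), Mul(2, U)) = Mul(2, U, Add(U, s)))
Add(Add(13043, Function('p')(Add(-89, 40), Add(46, 19))), Function('t')(Function('w')(11), -180)) = Add(Add(13043, Mul(Add(46, 19), Add(-89, 40))), Mul(2, -180, Add(-180, -4))) = Add(Add(13043, Mul(65, -49)), Mul(2, -180, -184)) = Add(Add(13043, -3185), 66240) = Add(9858, 66240) = 76098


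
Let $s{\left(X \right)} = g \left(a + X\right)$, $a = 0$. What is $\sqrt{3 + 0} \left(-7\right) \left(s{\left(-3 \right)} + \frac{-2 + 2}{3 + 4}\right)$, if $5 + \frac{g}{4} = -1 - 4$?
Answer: $- 840 \sqrt{3} \approx -1454.9$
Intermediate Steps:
$g = -40$ ($g = -20 + 4 \left(-1 - 4\right) = -20 + 4 \left(-5\right) = -20 - 20 = -40$)
$s{\left(X \right)} = - 40 X$ ($s{\left(X \right)} = - 40 \left(0 + X\right) = - 40 X$)
$\sqrt{3 + 0} \left(-7\right) \left(s{\left(-3 \right)} + \frac{-2 + 2}{3 + 4}\right) = \sqrt{3 + 0} \left(-7\right) \left(\left(-40\right) \left(-3\right) + \frac{-2 + 2}{3 + 4}\right) = \sqrt{3} \left(-7\right) \left(120 + \frac{0}{7}\right) = - 7 \sqrt{3} \left(120 + 0 \cdot \frac{1}{7}\right) = - 7 \sqrt{3} \left(120 + 0\right) = - 7 \sqrt{3} \cdot 120 = - 840 \sqrt{3}$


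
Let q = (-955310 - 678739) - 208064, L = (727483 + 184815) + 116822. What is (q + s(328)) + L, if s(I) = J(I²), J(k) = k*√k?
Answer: 34474559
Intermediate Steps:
L = 1029120 (L = 912298 + 116822 = 1029120)
J(k) = k^(3/2)
s(I) = (I²)^(3/2)
q = -1842113 (q = -1634049 - 208064 = -1842113)
(q + s(328)) + L = (-1842113 + (328²)^(3/2)) + 1029120 = (-1842113 + 107584^(3/2)) + 1029120 = (-1842113 + 35287552) + 1029120 = 33445439 + 1029120 = 34474559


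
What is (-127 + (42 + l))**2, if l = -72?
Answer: 24649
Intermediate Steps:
(-127 + (42 + l))**2 = (-127 + (42 - 72))**2 = (-127 - 30)**2 = (-157)**2 = 24649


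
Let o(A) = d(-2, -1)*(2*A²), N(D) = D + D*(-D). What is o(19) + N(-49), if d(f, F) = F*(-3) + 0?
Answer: -284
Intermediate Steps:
d(f, F) = -3*F (d(f, F) = -3*F + 0 = -3*F)
N(D) = D - D²
o(A) = 6*A² (o(A) = (-3*(-1))*(2*A²) = 3*(2*A²) = 6*A²)
o(19) + N(-49) = 6*19² - 49*(1 - 1*(-49)) = 6*361 - 49*(1 + 49) = 2166 - 49*50 = 2166 - 2450 = -284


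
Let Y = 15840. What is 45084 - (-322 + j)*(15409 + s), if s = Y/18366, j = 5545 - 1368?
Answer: -181700763471/3061 ≈ -5.9360e+7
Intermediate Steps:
j = 4177
s = 2640/3061 (s = 15840/18366 = 15840*(1/18366) = 2640/3061 ≈ 0.86246)
45084 - (-322 + j)*(15409 + s) = 45084 - (-322 + 4177)*(15409 + 2640/3061) = 45084 - 3855*47169589/3061 = 45084 - 1*181838765595/3061 = 45084 - 181838765595/3061 = -181700763471/3061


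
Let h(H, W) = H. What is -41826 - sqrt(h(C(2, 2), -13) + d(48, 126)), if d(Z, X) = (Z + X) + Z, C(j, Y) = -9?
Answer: -41826 - sqrt(213) ≈ -41841.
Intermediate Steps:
d(Z, X) = X + 2*Z (d(Z, X) = (X + Z) + Z = X + 2*Z)
-41826 - sqrt(h(C(2, 2), -13) + d(48, 126)) = -41826 - sqrt(-9 + (126 + 2*48)) = -41826 - sqrt(-9 + (126 + 96)) = -41826 - sqrt(-9 + 222) = -41826 - sqrt(213)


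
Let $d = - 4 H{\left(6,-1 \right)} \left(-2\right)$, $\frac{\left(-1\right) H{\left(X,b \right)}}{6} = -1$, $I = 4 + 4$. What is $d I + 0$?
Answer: $384$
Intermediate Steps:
$I = 8$
$H{\left(X,b \right)} = 6$ ($H{\left(X,b \right)} = \left(-6\right) \left(-1\right) = 6$)
$d = 48$ ($d = \left(-4\right) 6 \left(-2\right) = \left(-24\right) \left(-2\right) = 48$)
$d I + 0 = 48 \cdot 8 + 0 = 384 + 0 = 384$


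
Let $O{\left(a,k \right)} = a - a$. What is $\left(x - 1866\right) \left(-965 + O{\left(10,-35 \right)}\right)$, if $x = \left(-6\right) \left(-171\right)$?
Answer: $810600$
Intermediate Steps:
$O{\left(a,k \right)} = 0$
$x = 1026$
$\left(x - 1866\right) \left(-965 + O{\left(10,-35 \right)}\right) = \left(1026 - 1866\right) \left(-965 + 0\right) = \left(-840\right) \left(-965\right) = 810600$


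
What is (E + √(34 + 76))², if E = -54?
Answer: (54 - √110)² ≈ 1893.3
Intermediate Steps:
(E + √(34 + 76))² = (-54 + √(34 + 76))² = (-54 + √110)²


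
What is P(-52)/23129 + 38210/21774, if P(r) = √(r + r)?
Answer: 19105/10887 + 2*I*√26/23129 ≈ 1.7548 + 0.00044092*I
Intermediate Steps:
P(r) = √2*√r (P(r) = √(2*r) = √2*√r)
P(-52)/23129 + 38210/21774 = (√2*√(-52))/23129 + 38210/21774 = (√2*(2*I*√13))*(1/23129) + 38210*(1/21774) = (2*I*√26)*(1/23129) + 19105/10887 = 2*I*√26/23129 + 19105/10887 = 19105/10887 + 2*I*√26/23129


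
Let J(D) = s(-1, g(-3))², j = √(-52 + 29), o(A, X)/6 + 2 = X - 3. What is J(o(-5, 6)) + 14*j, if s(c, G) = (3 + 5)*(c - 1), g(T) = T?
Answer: 256 + 14*I*√23 ≈ 256.0 + 67.142*I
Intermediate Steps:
o(A, X) = -30 + 6*X (o(A, X) = -12 + 6*(X - 3) = -12 + 6*(-3 + X) = -12 + (-18 + 6*X) = -30 + 6*X)
s(c, G) = -8 + 8*c (s(c, G) = 8*(-1 + c) = -8 + 8*c)
j = I*√23 (j = √(-23) = I*√23 ≈ 4.7958*I)
J(D) = 256 (J(D) = (-8 + 8*(-1))² = (-8 - 8)² = (-16)² = 256)
J(o(-5, 6)) + 14*j = 256 + 14*(I*√23) = 256 + 14*I*√23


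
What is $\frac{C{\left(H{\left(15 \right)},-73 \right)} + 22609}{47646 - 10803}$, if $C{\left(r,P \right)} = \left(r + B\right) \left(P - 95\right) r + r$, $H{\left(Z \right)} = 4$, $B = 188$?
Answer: $- \frac{106411}{36843} \approx -2.8882$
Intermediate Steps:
$C{\left(r,P \right)} = r + r \left(-95 + P\right) \left(188 + r\right)$ ($C{\left(r,P \right)} = \left(r + 188\right) \left(P - 95\right) r + r = \left(188 + r\right) \left(-95 + P\right) r + r = \left(-95 + P\right) \left(188 + r\right) r + r = r \left(-95 + P\right) \left(188 + r\right) + r = r + r \left(-95 + P\right) \left(188 + r\right)$)
$\frac{C{\left(H{\left(15 \right)},-73 \right)} + 22609}{47646 - 10803} = \frac{4 \left(-17859 - 380 + 188 \left(-73\right) - 292\right) + 22609}{47646 - 10803} = \frac{4 \left(-17859 - 380 - 13724 - 292\right) + 22609}{36843} = \left(4 \left(-32255\right) + 22609\right) \frac{1}{36843} = \left(-129020 + 22609\right) \frac{1}{36843} = \left(-106411\right) \frac{1}{36843} = - \frac{106411}{36843}$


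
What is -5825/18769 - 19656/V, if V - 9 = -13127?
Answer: 20893651/17586553 ≈ 1.1880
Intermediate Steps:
V = -13118 (V = 9 - 13127 = -13118)
-5825/18769 - 19656/V = -5825/18769 - 19656/(-13118) = -5825*1/18769 - 19656*(-1/13118) = -5825/18769 + 1404/937 = 20893651/17586553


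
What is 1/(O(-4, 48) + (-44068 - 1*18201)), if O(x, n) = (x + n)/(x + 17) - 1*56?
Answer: -13/810181 ≈ -1.6046e-5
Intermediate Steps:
O(x, n) = -56 + (n + x)/(17 + x) (O(x, n) = (n + x)/(17 + x) - 56 = -56 + (n + x)/(17 + x))
1/(O(-4, 48) + (-44068 - 1*18201)) = 1/((-952 + 48 - 55*(-4))/(17 - 4) + (-44068 - 1*18201)) = 1/((-952 + 48 + 220)/13 + (-44068 - 18201)) = 1/((1/13)*(-684) - 62269) = 1/(-684/13 - 62269) = 1/(-810181/13) = -13/810181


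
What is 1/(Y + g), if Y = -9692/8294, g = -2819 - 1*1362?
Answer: -4147/17343453 ≈ -0.00023911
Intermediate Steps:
g = -4181 (g = -2819 - 1362 = -4181)
Y = -4846/4147 (Y = -9692*1/8294 = -4846/4147 ≈ -1.1686)
1/(Y + g) = 1/(-4846/4147 - 4181) = 1/(-17343453/4147) = -4147/17343453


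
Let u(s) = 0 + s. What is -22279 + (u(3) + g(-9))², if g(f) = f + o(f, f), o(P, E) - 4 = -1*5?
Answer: -22230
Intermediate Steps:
o(P, E) = -1 (o(P, E) = 4 - 1*5 = 4 - 5 = -1)
u(s) = s
g(f) = -1 + f (g(f) = f - 1 = -1 + f)
-22279 + (u(3) + g(-9))² = -22279 + (3 + (-1 - 9))² = -22279 + (3 - 10)² = -22279 + (-7)² = -22279 + 49 = -22230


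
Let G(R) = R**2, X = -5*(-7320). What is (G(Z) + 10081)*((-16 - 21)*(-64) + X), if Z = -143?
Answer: 1189693040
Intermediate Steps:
X = 36600
(G(Z) + 10081)*((-16 - 21)*(-64) + X) = ((-143)**2 + 10081)*((-16 - 21)*(-64) + 36600) = (20449 + 10081)*(-37*(-64) + 36600) = 30530*(2368 + 36600) = 30530*38968 = 1189693040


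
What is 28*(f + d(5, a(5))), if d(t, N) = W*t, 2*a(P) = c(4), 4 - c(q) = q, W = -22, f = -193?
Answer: -8484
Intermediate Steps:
c(q) = 4 - q
a(P) = 0 (a(P) = (4 - 1*4)/2 = (4 - 4)/2 = (1/2)*0 = 0)
d(t, N) = -22*t
28*(f + d(5, a(5))) = 28*(-193 - 22*5) = 28*(-193 - 110) = 28*(-303) = -8484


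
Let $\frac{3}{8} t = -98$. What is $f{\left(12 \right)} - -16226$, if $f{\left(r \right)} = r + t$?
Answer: $\frac{47930}{3} \approx 15977.0$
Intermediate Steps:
$t = - \frac{784}{3}$ ($t = \frac{8}{3} \left(-98\right) = - \frac{784}{3} \approx -261.33$)
$f{\left(r \right)} = - \frac{784}{3} + r$ ($f{\left(r \right)} = r - \frac{784}{3} = - \frac{784}{3} + r$)
$f{\left(12 \right)} - -16226 = \left(- \frac{784}{3} + 12\right) - -16226 = - \frac{748}{3} + 16226 = \frac{47930}{3}$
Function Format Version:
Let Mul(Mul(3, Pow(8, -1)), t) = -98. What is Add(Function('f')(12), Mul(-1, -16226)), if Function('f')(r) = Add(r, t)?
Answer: Rational(47930, 3) ≈ 15977.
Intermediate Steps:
t = Rational(-784, 3) (t = Mul(Rational(8, 3), -98) = Rational(-784, 3) ≈ -261.33)
Function('f')(r) = Add(Rational(-784, 3), r) (Function('f')(r) = Add(r, Rational(-784, 3)) = Add(Rational(-784, 3), r))
Add(Function('f')(12), Mul(-1, -16226)) = Add(Add(Rational(-784, 3), 12), Mul(-1, -16226)) = Add(Rational(-748, 3), 16226) = Rational(47930, 3)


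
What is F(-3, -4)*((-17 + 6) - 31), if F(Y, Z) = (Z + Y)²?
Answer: -2058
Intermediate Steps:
F(Y, Z) = (Y + Z)²
F(-3, -4)*((-17 + 6) - 31) = (-3 - 4)²*((-17 + 6) - 31) = (-7)²*(-11 - 31) = 49*(-42) = -2058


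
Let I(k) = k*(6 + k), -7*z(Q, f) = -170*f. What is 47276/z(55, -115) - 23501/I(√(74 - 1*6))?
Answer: -235017187/312800 + 70503*√17/544 ≈ -216.97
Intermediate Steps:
z(Q, f) = 170*f/7 (z(Q, f) = -(-170)*f/7 = 170*f/7)
47276/z(55, -115) - 23501/I(√(74 - 1*6)) = 47276/(((170/7)*(-115))) - 23501*1/((6 + √(74 - 1*6))*√(74 - 1*6)) = 47276/(-19550/7) - 23501*1/((6 + √(74 - 6))*√(74 - 6)) = 47276*(-7/19550) - 23501*√17/(34*(6 + √68)) = -165466/9775 - 23501*√17/(34*(6 + 2*√17))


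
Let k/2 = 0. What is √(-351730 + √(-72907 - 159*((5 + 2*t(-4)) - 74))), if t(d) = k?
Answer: √(-351730 + 28*I*√79) ≈ 0.21 + 593.07*I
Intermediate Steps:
k = 0 (k = 2*0 = 0)
t(d) = 0
√(-351730 + √(-72907 - 159*((5 + 2*t(-4)) - 74))) = √(-351730 + √(-72907 - 159*((5 + 2*0) - 74))) = √(-351730 + √(-72907 - 159*((5 + 0) - 74))) = √(-351730 + √(-72907 - 159*(5 - 74))) = √(-351730 + √(-72907 - 159*(-69))) = √(-351730 + √(-72907 + 10971)) = √(-351730 + √(-61936)) = √(-351730 + 28*I*√79)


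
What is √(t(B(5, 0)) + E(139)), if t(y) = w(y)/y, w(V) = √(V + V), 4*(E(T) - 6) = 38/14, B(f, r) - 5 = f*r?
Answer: √(32725 + 980*√10)/70 ≈ 2.7039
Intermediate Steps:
B(f, r) = 5 + f*r
E(T) = 187/28 (E(T) = 6 + (38/14)/4 = 6 + (38*(1/14))/4 = 6 + (¼)*(19/7) = 6 + 19/28 = 187/28)
w(V) = √2*√V (w(V) = √(2*V) = √2*√V)
t(y) = √2/√y (t(y) = (√2*√y)/y = √2/√y)
√(t(B(5, 0)) + E(139)) = √(√2/√(5 + 5*0) + 187/28) = √(√2/√(5 + 0) + 187/28) = √(√2/√5 + 187/28) = √(√2*(√5/5) + 187/28) = √(√10/5 + 187/28) = √(187/28 + √10/5)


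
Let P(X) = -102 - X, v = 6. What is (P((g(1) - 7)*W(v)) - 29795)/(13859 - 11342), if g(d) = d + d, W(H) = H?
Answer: -29867/2517 ≈ -11.866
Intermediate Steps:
g(d) = 2*d
(P((g(1) - 7)*W(v)) - 29795)/(13859 - 11342) = ((-102 - (2*1 - 7)*6) - 29795)/(13859 - 11342) = ((-102 - (2 - 7)*6) - 29795)/2517 = ((-102 - (-5)*6) - 29795)*(1/2517) = ((-102 - 1*(-30)) - 29795)*(1/2517) = ((-102 + 30) - 29795)*(1/2517) = (-72 - 29795)*(1/2517) = -29867*1/2517 = -29867/2517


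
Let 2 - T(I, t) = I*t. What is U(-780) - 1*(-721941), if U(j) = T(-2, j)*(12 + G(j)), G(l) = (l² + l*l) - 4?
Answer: -1895064923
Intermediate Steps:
G(l) = -4 + 2*l² (G(l) = (l² + l²) - 4 = 2*l² - 4 = -4 + 2*l²)
T(I, t) = 2 - I*t
U(j) = (2 + 2*j)*(8 + 2*j²) (U(j) = (2 - 1*(-2)*j)*(12 + (-4 + 2*j²)) = (2 + 2*j)*(8 + 2*j²))
U(-780) - 1*(-721941) = 4*(1 - 780)*(4 + (-780)²) - 1*(-721941) = 4*(-779)*(4 + 608400) + 721941 = 4*(-779)*608404 + 721941 = -1895786864 + 721941 = -1895064923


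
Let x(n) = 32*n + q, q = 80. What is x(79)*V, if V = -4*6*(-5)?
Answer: 312960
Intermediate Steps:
V = 120 (V = -24*(-5) = 120)
x(n) = 80 + 32*n (x(n) = 32*n + 80 = 80 + 32*n)
x(79)*V = (80 + 32*79)*120 = (80 + 2528)*120 = 2608*120 = 312960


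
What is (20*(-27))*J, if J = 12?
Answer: -6480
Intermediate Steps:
(20*(-27))*J = (20*(-27))*12 = -540*12 = -6480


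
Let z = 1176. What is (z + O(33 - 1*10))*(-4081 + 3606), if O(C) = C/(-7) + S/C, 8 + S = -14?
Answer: -89610175/161 ≈ -5.5659e+5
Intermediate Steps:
S = -22 (S = -8 - 14 = -22)
O(C) = -22/C - C/7 (O(C) = C/(-7) - 22/C = C*(-⅐) - 22/C = -C/7 - 22/C = -22/C - C/7)
(z + O(33 - 1*10))*(-4081 + 3606) = (1176 + (-22/(33 - 1*10) - (33 - 1*10)/7))*(-4081 + 3606) = (1176 + (-22/(33 - 10) - (33 - 10)/7))*(-475) = (1176 + (-22/23 - ⅐*23))*(-475) = (1176 + (-22*1/23 - 23/7))*(-475) = (1176 + (-22/23 - 23/7))*(-475) = (1176 - 683/161)*(-475) = (188653/161)*(-475) = -89610175/161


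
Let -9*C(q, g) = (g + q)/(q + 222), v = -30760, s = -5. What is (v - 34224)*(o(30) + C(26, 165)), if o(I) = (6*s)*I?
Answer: 16319033893/279 ≈ 5.8491e+7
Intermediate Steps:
o(I) = -30*I (o(I) = (6*(-5))*I = -30*I)
C(q, g) = -(g + q)/(9*(222 + q)) (C(q, g) = -(g + q)/(9*(q + 222)) = -(g + q)/(9*(222 + q)))
(v - 34224)*(o(30) + C(26, 165)) = (-30760 - 34224)*(-30*30 + (-1*165 - 1*26)/(9*(222 + 26))) = -64984*(-900 + (⅑)*(-165 - 26)/248) = -64984*(-900 + (⅑)*(1/248)*(-191)) = -64984*(-900 - 191/2232) = -64984*(-2008991/2232) = 16319033893/279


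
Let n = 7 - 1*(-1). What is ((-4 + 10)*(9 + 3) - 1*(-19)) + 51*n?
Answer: 499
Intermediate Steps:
n = 8 (n = 7 + 1 = 8)
((-4 + 10)*(9 + 3) - 1*(-19)) + 51*n = ((-4 + 10)*(9 + 3) - 1*(-19)) + 51*8 = (6*12 + 19) + 408 = (72 + 19) + 408 = 91 + 408 = 499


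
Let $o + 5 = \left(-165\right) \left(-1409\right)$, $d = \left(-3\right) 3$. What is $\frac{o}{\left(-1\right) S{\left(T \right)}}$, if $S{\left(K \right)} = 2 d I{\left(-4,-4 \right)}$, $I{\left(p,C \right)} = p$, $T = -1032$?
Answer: $- \frac{29060}{9} \approx -3228.9$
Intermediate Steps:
$d = -9$
$S{\left(K \right)} = 72$ ($S{\left(K \right)} = 2 \left(-9\right) \left(-4\right) = \left(-18\right) \left(-4\right) = 72$)
$o = 232480$ ($o = -5 - -232485 = -5 + 232485 = 232480$)
$\frac{o}{\left(-1\right) S{\left(T \right)}} = \frac{232480}{\left(-1\right) 72} = \frac{232480}{-72} = 232480 \left(- \frac{1}{72}\right) = - \frac{29060}{9}$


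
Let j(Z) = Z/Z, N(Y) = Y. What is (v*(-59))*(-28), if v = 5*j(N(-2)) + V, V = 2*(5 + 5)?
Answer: 41300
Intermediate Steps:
V = 20 (V = 2*10 = 20)
j(Z) = 1
v = 25 (v = 5*1 + 20 = 5 + 20 = 25)
(v*(-59))*(-28) = (25*(-59))*(-28) = -1475*(-28) = 41300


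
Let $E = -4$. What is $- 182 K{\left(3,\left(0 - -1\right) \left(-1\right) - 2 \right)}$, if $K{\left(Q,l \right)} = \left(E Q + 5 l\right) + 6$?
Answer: $3822$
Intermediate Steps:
$K{\left(Q,l \right)} = 6 - 4 Q + 5 l$ ($K{\left(Q,l \right)} = \left(- 4 Q + 5 l\right) + 6 = 6 - 4 Q + 5 l$)
$- 182 K{\left(3,\left(0 - -1\right) \left(-1\right) - 2 \right)} = - 182 \left(6 - 12 + 5 \left(\left(0 - -1\right) \left(-1\right) - 2\right)\right) = - 182 \left(6 - 12 + 5 \left(\left(0 + 1\right) \left(-1\right) - 2\right)\right) = - 182 \left(6 - 12 + 5 \left(1 \left(-1\right) - 2\right)\right) = - 182 \left(6 - 12 + 5 \left(-1 - 2\right)\right) = - 182 \left(6 - 12 + 5 \left(-3\right)\right) = - 182 \left(6 - 12 - 15\right) = \left(-182\right) \left(-21\right) = 3822$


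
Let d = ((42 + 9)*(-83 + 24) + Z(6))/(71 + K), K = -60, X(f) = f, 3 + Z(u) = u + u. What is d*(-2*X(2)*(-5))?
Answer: -60000/11 ≈ -5454.5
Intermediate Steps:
Z(u) = -3 + 2*u (Z(u) = -3 + (u + u) = -3 + 2*u)
d = -3000/11 (d = ((42 + 9)*(-83 + 24) + (-3 + 2*6))/(71 - 60) = (51*(-59) + (-3 + 12))/11 = (-3009 + 9)*(1/11) = -3000*1/11 = -3000/11 ≈ -272.73)
d*(-2*X(2)*(-5)) = -3000*(-2*2)*(-5)/11 = -(-12000)*(-5)/11 = -3000/11*20 = -60000/11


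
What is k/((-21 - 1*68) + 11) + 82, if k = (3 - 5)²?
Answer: 3196/39 ≈ 81.949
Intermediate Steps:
k = 4 (k = (-2)² = 4)
k/((-21 - 1*68) + 11) + 82 = 4/((-21 - 1*68) + 11) + 82 = 4/((-21 - 68) + 11) + 82 = 4/(-89 + 11) + 82 = 4/(-78) + 82 = -1/78*4 + 82 = -2/39 + 82 = 3196/39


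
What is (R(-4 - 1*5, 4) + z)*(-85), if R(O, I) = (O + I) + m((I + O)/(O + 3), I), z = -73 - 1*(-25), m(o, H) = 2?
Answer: 4335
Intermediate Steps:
z = -48 (z = -73 + 25 = -48)
R(O, I) = 2 + I + O (R(O, I) = (O + I) + 2 = (I + O) + 2 = 2 + I + O)
(R(-4 - 1*5, 4) + z)*(-85) = ((2 + 4 + (-4 - 1*5)) - 48)*(-85) = ((2 + 4 + (-4 - 5)) - 48)*(-85) = ((2 + 4 - 9) - 48)*(-85) = (-3 - 48)*(-85) = -51*(-85) = 4335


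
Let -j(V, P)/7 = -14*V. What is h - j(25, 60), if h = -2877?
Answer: -5327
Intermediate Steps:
j(V, P) = 98*V (j(V, P) = -(-98)*V = 98*V)
h - j(25, 60) = -2877 - 98*25 = -2877 - 1*2450 = -2877 - 2450 = -5327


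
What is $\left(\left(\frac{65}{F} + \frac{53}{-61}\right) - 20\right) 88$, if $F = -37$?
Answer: $- \frac{4493808}{2257} \approx -1991.1$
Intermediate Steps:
$\left(\left(\frac{65}{F} + \frac{53}{-61}\right) - 20\right) 88 = \left(\left(\frac{65}{-37} + \frac{53}{-61}\right) - 20\right) 88 = \left(\left(65 \left(- \frac{1}{37}\right) + 53 \left(- \frac{1}{61}\right)\right) - 20\right) 88 = \left(\left(- \frac{65}{37} - \frac{53}{61}\right) - 20\right) 88 = \left(- \frac{5926}{2257} - 20\right) 88 = \left(- \frac{51066}{2257}\right) 88 = - \frac{4493808}{2257}$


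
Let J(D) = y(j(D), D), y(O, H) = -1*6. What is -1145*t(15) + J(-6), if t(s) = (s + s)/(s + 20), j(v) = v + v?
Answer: -6912/7 ≈ -987.43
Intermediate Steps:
j(v) = 2*v
y(O, H) = -6
t(s) = 2*s/(20 + s) (t(s) = (2*s)/(20 + s) = 2*s/(20 + s))
J(D) = -6
-1145*t(15) + J(-6) = -2290*15/(20 + 15) - 6 = -2290*15/35 - 6 = -1145*6/7 - 6 = -6870/7 - 6 = -6912/7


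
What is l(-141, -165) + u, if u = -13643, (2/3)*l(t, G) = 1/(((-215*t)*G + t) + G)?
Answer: -45497413123/3334854 ≈ -13643.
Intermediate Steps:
l(t, G) = 3/(2*(G + t - 215*G*t)) (l(t, G) = 3/(2*(((-215*t)*G + t) + G)) = 3/(2*((-215*G*t + t) + G)) = 3/(2*((t - 215*G*t) + G)) = 3/(2*(G + t - 215*G*t)))
l(-141, -165) + u = 3/(2*(-165 - 141 - 215*(-165)*(-141))) - 13643 = 3/(2*(-165 - 141 - 5001975)) - 13643 = (3/2)/(-5002281) - 13643 = (3/2)*(-1/5002281) - 13643 = -1/3334854 - 13643 = -45497413123/3334854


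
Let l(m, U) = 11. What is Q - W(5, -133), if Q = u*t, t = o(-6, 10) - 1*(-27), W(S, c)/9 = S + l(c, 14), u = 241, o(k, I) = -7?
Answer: 4676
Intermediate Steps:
W(S, c) = 99 + 9*S (W(S, c) = 9*(S + 11) = 9*(11 + S) = 99 + 9*S)
t = 20 (t = -7 - 1*(-27) = -7 + 27 = 20)
Q = 4820 (Q = 241*20 = 4820)
Q - W(5, -133) = 4820 - (99 + 9*5) = 4820 - (99 + 45) = 4820 - 1*144 = 4820 - 144 = 4676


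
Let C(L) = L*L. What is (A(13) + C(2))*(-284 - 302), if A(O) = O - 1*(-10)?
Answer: -15822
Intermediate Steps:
A(O) = 10 + O (A(O) = O + 10 = 10 + O)
C(L) = L²
(A(13) + C(2))*(-284 - 302) = ((10 + 13) + 2²)*(-284 - 302) = (23 + 4)*(-586) = 27*(-586) = -15822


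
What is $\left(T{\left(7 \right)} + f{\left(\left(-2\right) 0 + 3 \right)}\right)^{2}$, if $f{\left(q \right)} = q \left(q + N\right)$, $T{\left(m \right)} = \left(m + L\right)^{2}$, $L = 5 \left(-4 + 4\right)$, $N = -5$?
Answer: $1849$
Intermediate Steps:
$L = 0$ ($L = 5 \cdot 0 = 0$)
$T{\left(m \right)} = m^{2}$ ($T{\left(m \right)} = \left(m + 0\right)^{2} = m^{2}$)
$f{\left(q \right)} = q \left(-5 + q\right)$ ($f{\left(q \right)} = q \left(q - 5\right) = q \left(-5 + q\right)$)
$\left(T{\left(7 \right)} + f{\left(\left(-2\right) 0 + 3 \right)}\right)^{2} = \left(7^{2} + \left(\left(-2\right) 0 + 3\right) \left(-5 + \left(\left(-2\right) 0 + 3\right)\right)\right)^{2} = \left(49 + \left(0 + 3\right) \left(-5 + \left(0 + 3\right)\right)\right)^{2} = \left(49 + 3 \left(-5 + 3\right)\right)^{2} = \left(49 + 3 \left(-2\right)\right)^{2} = \left(49 - 6\right)^{2} = 43^{2} = 1849$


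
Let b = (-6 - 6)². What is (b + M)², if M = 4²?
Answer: 25600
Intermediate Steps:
b = 144 (b = (-12)² = 144)
M = 16
(b + M)² = (144 + 16)² = 160² = 25600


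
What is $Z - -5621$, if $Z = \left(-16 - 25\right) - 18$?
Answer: $5562$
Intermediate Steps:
$Z = -59$ ($Z = -41 - 18 = -59$)
$Z - -5621 = -59 - -5621 = -59 + 5621 = 5562$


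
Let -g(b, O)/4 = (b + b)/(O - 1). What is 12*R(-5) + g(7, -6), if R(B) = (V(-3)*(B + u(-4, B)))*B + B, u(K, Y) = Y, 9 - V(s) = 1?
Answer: 4748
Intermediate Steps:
V(s) = 8 (V(s) = 9 - 1*1 = 9 - 1 = 8)
g(b, O) = -8*b/(-1 + O) (g(b, O) = -4*(b + b)/(O - 1) = -4*2*b/(-1 + O) = -8*b/(-1 + O))
R(B) = B + 16*B² (R(B) = (8*(B + B))*B + B = (8*(2*B))*B + B = (16*B)*B + B = 16*B² + B = B + 16*B²)
12*R(-5) + g(7, -6) = 12*(-5*(1 + 16*(-5))) - 8*7/(-1 - 6) = 12*(-5*(1 - 80)) - 8*7/(-7) = 12*(-5*(-79)) - 8*7*(-⅐) = 12*395 + 8 = 4740 + 8 = 4748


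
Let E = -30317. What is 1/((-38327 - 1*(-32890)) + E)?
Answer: -1/35754 ≈ -2.7969e-5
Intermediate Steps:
1/((-38327 - 1*(-32890)) + E) = 1/((-38327 - 1*(-32890)) - 30317) = 1/((-38327 + 32890) - 30317) = 1/(-5437 - 30317) = 1/(-35754) = -1/35754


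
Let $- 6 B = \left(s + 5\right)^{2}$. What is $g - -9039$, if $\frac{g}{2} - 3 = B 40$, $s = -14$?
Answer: $7965$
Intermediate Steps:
$B = - \frac{27}{2}$ ($B = - \frac{\left(-14 + 5\right)^{2}}{6} = - \frac{\left(-9\right)^{2}}{6} = \left(- \frac{1}{6}\right) 81 = - \frac{27}{2} \approx -13.5$)
$g = -1074$ ($g = 6 + 2 \left(\left(- \frac{27}{2}\right) 40\right) = 6 + 2 \left(-540\right) = 6 - 1080 = -1074$)
$g - -9039 = -1074 - -9039 = -1074 + 9039 = 7965$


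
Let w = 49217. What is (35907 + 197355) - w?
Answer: 184045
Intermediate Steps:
(35907 + 197355) - w = (35907 + 197355) - 1*49217 = 233262 - 49217 = 184045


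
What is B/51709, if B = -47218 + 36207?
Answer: -1573/7387 ≈ -0.21294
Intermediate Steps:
B = -11011
B/51709 = -11011/51709 = -11011*1/51709 = -1573/7387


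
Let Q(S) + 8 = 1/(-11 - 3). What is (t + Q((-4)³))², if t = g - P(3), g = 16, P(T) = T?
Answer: 4761/196 ≈ 24.291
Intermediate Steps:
t = 13 (t = 16 - 1*3 = 16 - 3 = 13)
Q(S) = -113/14 (Q(S) = -8 + 1/(-11 - 3) = -8 + 1/(-14) = -8 - 1/14 = -113/14)
(t + Q((-4)³))² = (13 - 113/14)² = (69/14)² = 4761/196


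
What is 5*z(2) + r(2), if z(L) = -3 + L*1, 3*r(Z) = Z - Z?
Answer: -5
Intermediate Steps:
r(Z) = 0 (r(Z) = (Z - Z)/3 = (⅓)*0 = 0)
z(L) = -3 + L
5*z(2) + r(2) = 5*(-3 + 2) + 0 = 5*(-1) + 0 = -5 + 0 = -5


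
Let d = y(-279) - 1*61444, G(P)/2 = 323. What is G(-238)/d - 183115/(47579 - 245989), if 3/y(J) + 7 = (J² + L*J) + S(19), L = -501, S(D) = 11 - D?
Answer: 161363467379777/176856346268598 ≈ 0.91240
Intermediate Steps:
G(P) = 646 (G(P) = 2*323 = 646)
y(J) = 3/(-15 + J² - 501*J) (y(J) = 3/(-7 + ((J² - 501*J) + (11 - 1*19))) = 3/(-7 + ((J² - 501*J) + (11 - 19))) = 3/(-7 + ((J² - 501*J) - 8)) = 3/(-7 + (-8 + J² - 501*J)) = 3/(-15 + J² - 501*J))
d = -4456840539/72535 (d = 3/(-15 + (-279)² - 501*(-279)) - 1*61444 = 3/(-15 + 77841 + 139779) - 61444 = 3/217605 - 61444 = 3*(1/217605) - 61444 = 1/72535 - 61444 = -4456840539/72535 ≈ -61444.)
G(-238)/d - 183115/(47579 - 245989) = 646/(-4456840539/72535) - 183115/(47579 - 245989) = 646*(-72535/4456840539) - 183115/(-198410) = -46857610/4456840539 - 183115*(-1/198410) = -46857610/4456840539 + 36623/39682 = 161363467379777/176856346268598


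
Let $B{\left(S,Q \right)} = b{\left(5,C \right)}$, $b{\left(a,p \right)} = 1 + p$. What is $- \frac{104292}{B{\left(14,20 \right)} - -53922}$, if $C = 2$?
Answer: $- \frac{34764}{17975} \approx -1.934$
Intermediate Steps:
$B{\left(S,Q \right)} = 3$ ($B{\left(S,Q \right)} = 1 + 2 = 3$)
$- \frac{104292}{B{\left(14,20 \right)} - -53922} = - \frac{104292}{3 - -53922} = - \frac{104292}{3 + 53922} = - \frac{104292}{53925} = \left(-104292\right) \frac{1}{53925} = - \frac{34764}{17975}$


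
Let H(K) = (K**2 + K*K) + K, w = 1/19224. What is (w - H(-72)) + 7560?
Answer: -52596863/19224 ≈ -2736.0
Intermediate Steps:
w = 1/19224 ≈ 5.2018e-5
H(K) = K + 2*K**2 (H(K) = (K**2 + K**2) + K = 2*K**2 + K = K + 2*K**2)
(w - H(-72)) + 7560 = (1/19224 - (-72)*(1 + 2*(-72))) + 7560 = (1/19224 - (-72)*(1 - 144)) + 7560 = (1/19224 - (-72)*(-143)) + 7560 = (1/19224 - 1*10296) + 7560 = (1/19224 - 10296) + 7560 = -197930303/19224 + 7560 = -52596863/19224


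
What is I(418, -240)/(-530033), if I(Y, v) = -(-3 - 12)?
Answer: -15/530033 ≈ -2.8300e-5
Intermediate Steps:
I(Y, v) = 15 (I(Y, v) = -1*(-15) = 15)
I(418, -240)/(-530033) = 15/(-530033) = 15*(-1/530033) = -15/530033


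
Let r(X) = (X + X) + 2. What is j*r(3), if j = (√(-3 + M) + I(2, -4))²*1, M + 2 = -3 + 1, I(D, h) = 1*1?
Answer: -48 + 16*I*√7 ≈ -48.0 + 42.332*I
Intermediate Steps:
I(D, h) = 1
M = -4 (M = -2 + (-3 + 1) = -2 - 2 = -4)
r(X) = 2 + 2*X (r(X) = 2*X + 2 = 2 + 2*X)
j = (1 + I*√7)² (j = (√(-3 - 4) + 1)²*1 = (√(-7) + 1)²*1 = (I*√7 + 1)²*1 = (1 + I*√7)²*1 = (1 + I*√7)² ≈ -6.0 + 5.2915*I)
j*r(3) = (1 + I*√7)²*(2 + 2*3) = (1 + I*√7)²*(2 + 6) = (1 + I*√7)²*8 = 8*(1 + I*√7)²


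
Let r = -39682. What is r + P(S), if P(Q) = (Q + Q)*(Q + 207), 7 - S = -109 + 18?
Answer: 20098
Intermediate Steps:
S = 98 (S = 7 - (-109 + 18) = 7 - 1*(-91) = 7 + 91 = 98)
P(Q) = 2*Q*(207 + Q) (P(Q) = (2*Q)*(207 + Q) = 2*Q*(207 + Q))
r + P(S) = -39682 + 2*98*(207 + 98) = -39682 + 2*98*305 = -39682 + 59780 = 20098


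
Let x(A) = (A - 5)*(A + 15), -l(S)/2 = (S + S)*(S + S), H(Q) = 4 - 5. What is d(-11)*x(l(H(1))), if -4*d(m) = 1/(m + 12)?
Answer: 91/4 ≈ 22.750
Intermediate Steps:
H(Q) = -1
l(S) = -8*S² (l(S) = -2*(S + S)*(S + S) = -2*2*S*2*S = -8*S²)
x(A) = (-5 + A)*(15 + A)
d(m) = -1/(4*(12 + m)) (d(m) = -1/(4*(m + 12)) = -1/(4*(12 + m)))
d(-11)*x(l(H(1))) = (-1/(48 + 4*(-11)))*(-75 + (-8*(-1)²)² + 10*(-8*(-1)²)) = (-1/(48 - 44))*(-75 + (-8*1)² + 10*(-8*1)) = (-1/4)*(-75 + (-8)² + 10*(-8)) = (-1*¼)*(-75 + 64 - 80) = -¼*(-91) = 91/4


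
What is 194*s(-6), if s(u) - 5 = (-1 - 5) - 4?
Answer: -970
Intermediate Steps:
s(u) = -5 (s(u) = 5 + ((-1 - 5) - 4) = 5 + (-6 - 4) = 5 - 10 = -5)
194*s(-6) = 194*(-5) = -970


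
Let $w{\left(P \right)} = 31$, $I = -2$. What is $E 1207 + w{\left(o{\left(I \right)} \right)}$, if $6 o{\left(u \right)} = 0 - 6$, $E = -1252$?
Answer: $-1511133$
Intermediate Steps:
$o{\left(u \right)} = -1$ ($o{\left(u \right)} = \frac{0 - 6}{6} = \frac{1}{6} \left(-6\right) = -1$)
$E 1207 + w{\left(o{\left(I \right)} \right)} = \left(-1252\right) 1207 + 31 = -1511164 + 31 = -1511133$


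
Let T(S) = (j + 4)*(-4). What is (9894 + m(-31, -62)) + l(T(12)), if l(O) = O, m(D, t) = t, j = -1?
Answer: 9820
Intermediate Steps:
T(S) = -12 (T(S) = (-1 + 4)*(-4) = 3*(-4) = -12)
(9894 + m(-31, -62)) + l(T(12)) = (9894 - 62) - 12 = 9832 - 12 = 9820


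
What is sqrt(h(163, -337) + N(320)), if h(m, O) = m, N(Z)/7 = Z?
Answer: 3*sqrt(267) ≈ 49.020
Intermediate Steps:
N(Z) = 7*Z
sqrt(h(163, -337) + N(320)) = sqrt(163 + 7*320) = sqrt(163 + 2240) = sqrt(2403) = 3*sqrt(267)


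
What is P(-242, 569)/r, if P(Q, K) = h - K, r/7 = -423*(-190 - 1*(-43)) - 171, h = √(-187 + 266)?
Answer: -569/434070 + √79/434070 ≈ -0.0012904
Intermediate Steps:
h = √79 ≈ 8.8882
r = 434070 (r = 7*(-423*(-190 - 1*(-43)) - 171) = 7*(-423*(-190 + 43) - 171) = 7*(-423*(-147) - 171) = 7*(62181 - 171) = 7*62010 = 434070)
P(Q, K) = √79 - K
P(-242, 569)/r = (√79 - 1*569)/434070 = (√79 - 569)*(1/434070) = (-569 + √79)*(1/434070) = -569/434070 + √79/434070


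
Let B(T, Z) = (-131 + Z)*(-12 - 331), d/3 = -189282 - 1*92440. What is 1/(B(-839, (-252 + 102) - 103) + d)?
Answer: -1/713454 ≈ -1.4016e-6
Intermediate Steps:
d = -845166 (d = 3*(-189282 - 1*92440) = 3*(-189282 - 92440) = 3*(-281722) = -845166)
B(T, Z) = 44933 - 343*Z (B(T, Z) = (-131 + Z)*(-343) = 44933 - 343*Z)
1/(B(-839, (-252 + 102) - 103) + d) = 1/((44933 - 343*((-252 + 102) - 103)) - 845166) = 1/((44933 - 343*(-150 - 103)) - 845166) = 1/((44933 - 343*(-253)) - 845166) = 1/((44933 + 86779) - 845166) = 1/(131712 - 845166) = 1/(-713454) = -1/713454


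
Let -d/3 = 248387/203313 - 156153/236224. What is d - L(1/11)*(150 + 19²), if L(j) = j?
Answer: -770624204503/16009136704 ≈ -48.137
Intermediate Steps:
d = -26927035799/16009136704 (d = -3*(248387/203313 - 156153/236224) = -3*26927035799/48027410112 = -26927035799/16009136704 ≈ -1.6820)
d - L(1/11)*(150 + 19²) = -26927035799/16009136704 - (150 + 19²)/11 = -26927035799/16009136704 - (150 + 361)/11 = -26927035799/16009136704 - 511/11 = -770624204503/16009136704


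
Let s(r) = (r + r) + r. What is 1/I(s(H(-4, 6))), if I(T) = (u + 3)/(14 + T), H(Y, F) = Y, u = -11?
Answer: -¼ ≈ -0.25000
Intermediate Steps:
s(r) = 3*r (s(r) = 2*r + r = 3*r)
I(T) = -8/(14 + T) (I(T) = (-11 + 3)/(14 + T) = -8/(14 + T))
1/I(s(H(-4, 6))) = 1/(-8/(14 + 3*(-4))) = 1/(-8/(14 - 12)) = 1/(-8/2) = 1/(-8*½) = 1/(-4) = -¼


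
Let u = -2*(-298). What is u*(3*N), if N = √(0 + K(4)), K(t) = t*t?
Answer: 7152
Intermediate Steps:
u = 596
K(t) = t²
N = 4 (N = √(0 + 4²) = √(0 + 16) = √16 = 4)
u*(3*N) = 596*(3*4) = 596*12 = 7152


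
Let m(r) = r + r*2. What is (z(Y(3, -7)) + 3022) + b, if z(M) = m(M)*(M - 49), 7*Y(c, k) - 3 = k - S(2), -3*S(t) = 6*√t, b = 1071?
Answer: 204745/49 - 2106*√2/49 ≈ 4117.7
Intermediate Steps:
m(r) = 3*r (m(r) = r + 2*r = 3*r)
S(t) = -2*√t
Y(c, k) = 3/7 + k/7 + 2*√2/7 (Y(c, k) = 3/7 + (k - (-2)*√2)/7 = 3/7 + (k + 2*√2)/7 = 3/7 + (k/7 + 2*√2/7) = 3/7 + k/7 + 2*√2/7)
z(M) = 3*M*(-49 + M) (z(M) = (3*M)*(M - 49) = (3*M)*(-49 + M) = 3*M*(-49 + M))
(z(Y(3, -7)) + 3022) + b = (3*(3/7 + (⅐)*(-7) + 2*√2/7)*(-49 + (3/7 + (⅐)*(-7) + 2*√2/7)) + 3022) + 1071 = (3*(3/7 - 1 + 2*√2/7)*(-49 + (3/7 - 1 + 2*√2/7)) + 3022) + 1071 = (3*(-4/7 + 2*√2/7)*(-49 + (-4/7 + 2*√2/7)) + 3022) + 1071 = (3*(-4/7 + 2*√2/7)*(-347/7 + 2*√2/7) + 3022) + 1071 = (3*(-347/7 + 2*√2/7)*(-4/7 + 2*√2/7) + 3022) + 1071 = (3022 + 3*(-347/7 + 2*√2/7)*(-4/7 + 2*√2/7)) + 1071 = 4093 + 3*(-347/7 + 2*√2/7)*(-4/7 + 2*√2/7)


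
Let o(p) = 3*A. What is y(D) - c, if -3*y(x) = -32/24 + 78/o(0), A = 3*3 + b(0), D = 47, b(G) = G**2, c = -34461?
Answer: 930433/27 ≈ 34461.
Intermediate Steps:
A = 9 (A = 3*3 + 0**2 = 9 + 0 = 9)
o(p) = 27 (o(p) = 3*9 = 27)
y(x) = -14/27 (y(x) = -(-32/24 + 78/27)/3 = -(-32*1/24 + 78*(1/27))/3 = -(-4/3 + 26/9)/3 = -1/3*14/9 = -14/27)
y(D) - c = -14/27 - 1*(-34461) = -14/27 + 34461 = 930433/27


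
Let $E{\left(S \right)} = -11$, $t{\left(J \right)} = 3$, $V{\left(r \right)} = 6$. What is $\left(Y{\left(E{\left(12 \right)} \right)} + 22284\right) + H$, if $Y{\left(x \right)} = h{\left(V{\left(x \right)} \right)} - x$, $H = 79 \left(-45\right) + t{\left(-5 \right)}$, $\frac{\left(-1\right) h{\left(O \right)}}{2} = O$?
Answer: $18731$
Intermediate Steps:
$h{\left(O \right)} = - 2 O$
$H = -3552$ ($H = 79 \left(-45\right) + 3 = -3555 + 3 = -3552$)
$Y{\left(x \right)} = -12 - x$ ($Y{\left(x \right)} = \left(-2\right) 6 - x = -12 - x$)
$\left(Y{\left(E{\left(12 \right)} \right)} + 22284\right) + H = \left(\left(-12 - -11\right) + 22284\right) - 3552 = \left(\left(-12 + 11\right) + 22284\right) - 3552 = \left(-1 + 22284\right) - 3552 = 22283 - 3552 = 18731$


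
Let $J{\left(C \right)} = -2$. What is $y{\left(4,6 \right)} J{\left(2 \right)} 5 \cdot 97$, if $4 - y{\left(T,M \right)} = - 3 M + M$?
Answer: $-15520$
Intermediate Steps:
$y{\left(T,M \right)} = 4 + 2 M$ ($y{\left(T,M \right)} = 4 - \left(- 3 M + M\right) = 4 - - 2 M = 4 + 2 M$)
$y{\left(4,6 \right)} J{\left(2 \right)} 5 \cdot 97 = \left(4 + 2 \cdot 6\right) \left(-2\right) 5 \cdot 97 = \left(4 + 12\right) \left(-2\right) 5 \cdot 97 = 16 \left(-2\right) 5 \cdot 97 = \left(-32\right) 5 \cdot 97 = \left(-160\right) 97 = -15520$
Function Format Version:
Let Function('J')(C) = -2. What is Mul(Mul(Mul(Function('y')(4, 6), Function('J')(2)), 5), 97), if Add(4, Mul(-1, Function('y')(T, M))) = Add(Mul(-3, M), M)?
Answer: -15520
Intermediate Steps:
Function('y')(T, M) = Add(4, Mul(2, M)) (Function('y')(T, M) = Add(4, Mul(-1, Add(Mul(-3, M), M))) = Add(4, Mul(-1, Mul(-2, M))) = Add(4, Mul(2, M)))
Mul(Mul(Mul(Function('y')(4, 6), Function('J')(2)), 5), 97) = Mul(Mul(Mul(Add(4, Mul(2, 6)), -2), 5), 97) = Mul(Mul(Mul(Add(4, 12), -2), 5), 97) = Mul(Mul(Mul(16, -2), 5), 97) = Mul(Mul(-32, 5), 97) = Mul(-160, 97) = -15520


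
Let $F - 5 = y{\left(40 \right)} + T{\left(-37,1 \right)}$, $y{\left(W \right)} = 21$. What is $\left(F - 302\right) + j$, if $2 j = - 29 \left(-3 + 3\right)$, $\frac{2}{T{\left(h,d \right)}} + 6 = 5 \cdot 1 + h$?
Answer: $- \frac{5245}{19} \approx -276.05$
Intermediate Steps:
$T{\left(h,d \right)} = \frac{2}{-1 + h}$ ($T{\left(h,d \right)} = \frac{2}{-6 + \left(5 \cdot 1 + h\right)} = \frac{2}{-6 + \left(5 + h\right)} = \frac{2}{-1 + h}$)
$j = 0$ ($j = \frac{\left(-29\right) \left(-3 + 3\right)}{2} = \frac{\left(-29\right) 0}{2} = \frac{1}{2} \cdot 0 = 0$)
$F = \frac{493}{19}$ ($F = 5 + \left(21 + \frac{2}{-1 - 37}\right) = 5 + \left(21 + \frac{2}{-38}\right) = 5 + \left(21 + 2 \left(- \frac{1}{38}\right)\right) = 5 + \left(21 - \frac{1}{19}\right) = 5 + \frac{398}{19} = \frac{493}{19} \approx 25.947$)
$\left(F - 302\right) + j = \left(\frac{493}{19} - 302\right) + 0 = - \frac{5245}{19} + 0 = - \frac{5245}{19}$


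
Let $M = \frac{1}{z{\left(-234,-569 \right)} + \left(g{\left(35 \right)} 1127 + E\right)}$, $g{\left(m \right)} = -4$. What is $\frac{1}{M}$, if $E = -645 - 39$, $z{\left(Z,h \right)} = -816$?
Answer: $-6008$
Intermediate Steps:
$E = -684$ ($E = -645 - 39 = -684$)
$M = - \frac{1}{6008}$ ($M = \frac{1}{-816 - 5192} = \frac{1}{-6008} = - \frac{1}{6008} \approx -0.00016644$)
$\frac{1}{M} = \frac{1}{- \frac{1}{6008}} = -6008$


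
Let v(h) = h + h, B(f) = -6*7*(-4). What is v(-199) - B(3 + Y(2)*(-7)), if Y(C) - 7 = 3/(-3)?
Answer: -566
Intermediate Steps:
Y(C) = 6 (Y(C) = 7 + 3/(-3) = 7 + 3*(-1/3) = 7 - 1 = 6)
B(f) = 168 (B(f) = -42*(-4) = 168)
v(h) = 2*h
v(-199) - B(3 + Y(2)*(-7)) = 2*(-199) - 1*168 = -398 - 168 = -566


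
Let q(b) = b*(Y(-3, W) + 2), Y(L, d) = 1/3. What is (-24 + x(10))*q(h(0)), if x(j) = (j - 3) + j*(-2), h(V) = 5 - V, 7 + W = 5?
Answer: -1295/3 ≈ -431.67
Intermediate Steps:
W = -2 (W = -7 + 5 = -2)
Y(L, d) = ⅓
q(b) = 7*b/3 (q(b) = b*(⅓ + 2) = b*(7/3) = 7*b/3)
x(j) = -3 - j (x(j) = (-3 + j) - 2*j = -3 - j)
(-24 + x(10))*q(h(0)) = (-24 + (-3 - 1*10))*(7*(5 - 1*0)/3) = (-24 + (-3 - 10))*(7*(5 + 0)/3) = (-24 - 13)*((7/3)*5) = -37*35/3 = -1295/3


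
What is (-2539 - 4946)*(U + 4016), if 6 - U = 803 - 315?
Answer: -26451990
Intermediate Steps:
U = -482 (U = 6 - (803 - 315) = 6 - 1*488 = 6 - 488 = -482)
(-2539 - 4946)*(U + 4016) = (-2539 - 4946)*(-482 + 4016) = -7485*3534 = -26451990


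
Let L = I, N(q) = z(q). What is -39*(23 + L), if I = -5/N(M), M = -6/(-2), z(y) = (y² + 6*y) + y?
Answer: -1781/2 ≈ -890.50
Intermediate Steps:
z(y) = y² + 7*y
M = 3 (M = -6*(-½) = 3)
N(q) = q*(7 + q)
I = -⅙ (I = -5*1/(3*(7 + 3)) = -5/(3*10) = -5/30 = -5*1/30 = -⅙ ≈ -0.16667)
L = -⅙ ≈ -0.16667
-39*(23 + L) = -39*(23 - ⅙) = -39*137/6 = -1781/2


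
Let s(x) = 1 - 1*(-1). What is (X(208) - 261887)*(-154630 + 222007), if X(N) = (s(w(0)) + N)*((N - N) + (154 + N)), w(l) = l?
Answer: -12523160859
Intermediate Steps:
s(x) = 2 (s(x) = 1 + 1 = 2)
X(N) = (2 + N)*(154 + N) (X(N) = (2 + N)*((N - N) + (154 + N)) = (2 + N)*(0 + (154 + N)) = (2 + N)*(154 + N))
(X(208) - 261887)*(-154630 + 222007) = ((308 + 208**2 + 156*208) - 261887)*(-154630 + 222007) = ((308 + 43264 + 32448) - 261887)*67377 = (76020 - 261887)*67377 = -185867*67377 = -12523160859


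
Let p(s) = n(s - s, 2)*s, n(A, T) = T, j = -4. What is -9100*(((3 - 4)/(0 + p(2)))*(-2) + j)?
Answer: 31850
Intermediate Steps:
p(s) = 2*s
-9100*(((3 - 4)/(0 + p(2)))*(-2) + j) = -9100*(((3 - 4)/(0 + 2*2))*(-2) - 4) = -9100*(-1/(0 + 4)*(-2) - 4) = -9100*(-1/4*(-2) - 4) = -9100*(1/2 - 4) = -9100*(-7/2) = 31850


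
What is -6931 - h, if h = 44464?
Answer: -51395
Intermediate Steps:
-6931 - h = -6931 - 1*44464 = -6931 - 44464 = -51395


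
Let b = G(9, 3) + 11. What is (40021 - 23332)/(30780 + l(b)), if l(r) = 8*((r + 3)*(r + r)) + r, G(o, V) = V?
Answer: 5563/11534 ≈ 0.48231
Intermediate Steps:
b = 14 (b = 3 + 11 = 14)
l(r) = r + 16*r*(3 + r) (l(r) = 8*((3 + r)*(2*r)) + r = 8*(2*r*(3 + r)) + r = 16*r*(3 + r) + r = r + 16*r*(3 + r))
(40021 - 23332)/(30780 + l(b)) = (40021 - 23332)/(30780 + 14*(49 + 16*14)) = 16689/(30780 + 14*(49 + 224)) = 16689/(30780 + 14*273) = 16689/(30780 + 3822) = 16689/34602 = 16689*(1/34602) = 5563/11534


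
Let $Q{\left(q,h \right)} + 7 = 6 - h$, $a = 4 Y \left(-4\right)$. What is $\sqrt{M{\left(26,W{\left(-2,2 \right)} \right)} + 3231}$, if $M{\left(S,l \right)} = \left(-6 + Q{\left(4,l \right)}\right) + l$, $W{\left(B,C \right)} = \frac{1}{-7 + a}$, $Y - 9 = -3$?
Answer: $2 \sqrt{806} \approx 56.78$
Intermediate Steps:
$Y = 6$ ($Y = 9 - 3 = 6$)
$a = -96$ ($a = 4 \cdot 6 \left(-4\right) = 24 \left(-4\right) = -96$)
$W{\left(B,C \right)} = - \frac{1}{103}$ ($W{\left(B,C \right)} = \frac{1}{-7 - 96} = \frac{1}{-103} = - \frac{1}{103}$)
$Q{\left(q,h \right)} = -1 - h$ ($Q{\left(q,h \right)} = -7 - \left(-6 + h\right) = -1 - h$)
$M{\left(S,l \right)} = -7$ ($M{\left(S,l \right)} = \left(-6 - \left(1 + l\right)\right) + l = \left(-7 - l\right) + l = -7$)
$\sqrt{M{\left(26,W{\left(-2,2 \right)} \right)} + 3231} = \sqrt{-7 + 3231} = \sqrt{3224} = 2 \sqrt{806}$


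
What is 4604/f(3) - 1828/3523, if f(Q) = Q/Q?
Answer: 16218064/3523 ≈ 4603.5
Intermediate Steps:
f(Q) = 1
4604/f(3) - 1828/3523 = 4604/1 - 1828/3523 = 4604*1 - 1828*1/3523 = 4604 - 1828/3523 = 16218064/3523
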